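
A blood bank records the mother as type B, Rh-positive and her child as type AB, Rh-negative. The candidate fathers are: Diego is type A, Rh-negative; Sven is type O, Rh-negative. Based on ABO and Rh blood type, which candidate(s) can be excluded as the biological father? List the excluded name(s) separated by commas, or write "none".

Sven

A candidate is excluded only if no genotype consistent with his phenotype could produce a type AB, Rh-negative child with a type B, Rh-positive mother.
Sven (type O, Rh-): no genotype consistent with that phenotype can produce a type-AB Rh- child with a type-B mother.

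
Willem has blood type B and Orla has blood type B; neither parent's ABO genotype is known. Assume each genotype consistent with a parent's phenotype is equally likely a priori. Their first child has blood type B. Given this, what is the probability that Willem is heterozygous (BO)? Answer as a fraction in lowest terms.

7/15

Possible genotypes: Willem ∈ {BB, BO}; Orla ∈ {BB, BO}.
Weight each parental genotype pair by prior × P(type-B child):
  BB × BB: posterior weight 4/15.
  BB × BO: posterior weight 4/15.
  BO × BB: posterior weight 4/15.
  BO × BO: posterior weight 1/5.
Sum the posterior weight over pairs where Willem is BO: 7/15.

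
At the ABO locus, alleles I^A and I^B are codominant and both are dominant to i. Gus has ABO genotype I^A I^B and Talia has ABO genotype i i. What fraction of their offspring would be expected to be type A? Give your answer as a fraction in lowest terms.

ABO cross I^A I^B × i i → offspring phenotypes: 1/2 A, 1/2 B.
So P(type A) = 1/2.

1/2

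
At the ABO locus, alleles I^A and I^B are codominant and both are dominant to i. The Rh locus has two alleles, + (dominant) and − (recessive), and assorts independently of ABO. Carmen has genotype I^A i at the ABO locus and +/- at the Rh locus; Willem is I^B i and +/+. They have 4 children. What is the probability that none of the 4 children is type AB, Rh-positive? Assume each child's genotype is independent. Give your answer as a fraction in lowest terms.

81/256

ABO cross I^A i × I^B i → 1/4 O, 1/4 A, 1/4 B, 1/4 AB.
Rh cross +/- × +/+ → 1 Rh+; so P(type AB, Rh-positive) = 1/4 × 1 = 1/4 per child.
P(not type AB, Rh-positive) = 3/4 for one child; (3/4)^4 = 81/256.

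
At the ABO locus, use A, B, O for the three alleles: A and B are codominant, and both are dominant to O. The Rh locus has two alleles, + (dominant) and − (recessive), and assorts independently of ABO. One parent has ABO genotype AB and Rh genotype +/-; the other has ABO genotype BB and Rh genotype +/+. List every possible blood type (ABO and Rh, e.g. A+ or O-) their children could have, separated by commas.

B+, AB+

Gametes from AB × BB give offspring ABO genotypes AB, BB, i.e. phenotypes B, AB.
Rh cross +/- × +/+ → phenotypes Rh+.
Combining independently: B+, AB+.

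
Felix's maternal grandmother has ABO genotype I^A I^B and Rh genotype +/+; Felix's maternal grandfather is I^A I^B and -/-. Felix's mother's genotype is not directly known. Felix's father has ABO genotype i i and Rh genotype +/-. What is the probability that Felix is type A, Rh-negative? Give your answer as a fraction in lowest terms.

Felix's mother's ABO genotype from I^A I^B × I^A I^B: 1/4 I^A I^A, 1/2 I^A I^B, 1/4 I^B I^B.
Crossing each possibility with the father i i and summing P(type A): 1/4·1 + 1/2·1/2 + 1/4·0 = 1/2.
Similarly for Rh via the mother's Rh distribution: P(Rh-) = 1/4.
Independent loci: 1/2 × 1/4 = 1/8.

1/8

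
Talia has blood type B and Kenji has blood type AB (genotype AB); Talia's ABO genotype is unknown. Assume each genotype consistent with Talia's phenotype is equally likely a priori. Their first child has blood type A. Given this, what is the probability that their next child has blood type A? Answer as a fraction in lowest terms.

1/4

Possible genotypes: Talia ∈ {BB, BO}; Kenji ∈ {AB}.
Weight each parental genotype pair by prior × P(type-A child):
  BO × AB: posterior weight 1; P(next child type A) = 1/4.
Weighted sum = 1/4.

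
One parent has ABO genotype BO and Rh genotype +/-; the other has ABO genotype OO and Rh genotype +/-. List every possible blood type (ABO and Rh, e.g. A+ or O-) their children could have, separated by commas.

O+, O-, B+, B-

Gametes from BO × OO give offspring ABO genotypes BO, OO, i.e. phenotypes O, B.
Rh cross +/- × +/- → phenotypes Rh+, Rh-.
Combining independently: O+, O-, B+, B-.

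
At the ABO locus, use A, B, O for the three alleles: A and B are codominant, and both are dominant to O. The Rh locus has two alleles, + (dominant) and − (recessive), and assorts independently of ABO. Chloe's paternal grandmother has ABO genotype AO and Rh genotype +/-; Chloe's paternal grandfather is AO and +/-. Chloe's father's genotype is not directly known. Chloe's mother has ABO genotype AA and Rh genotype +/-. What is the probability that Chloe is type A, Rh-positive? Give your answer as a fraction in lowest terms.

3/4

Chloe's father's ABO genotype from AO × AO: 1/4 AA, 1/2 AO, 1/4 OO.
Crossing each possibility with the mother AA and summing P(type A): 1/4·1 + 1/2·1 + 1/4·1 = 1.
Similarly for Rh via the father's Rh distribution: P(Rh+) = 3/4.
Independent loci: 1 × 3/4 = 3/4.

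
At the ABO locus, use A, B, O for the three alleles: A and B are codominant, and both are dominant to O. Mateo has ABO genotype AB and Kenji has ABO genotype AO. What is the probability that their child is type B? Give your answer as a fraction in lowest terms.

ABO cross AB × AO → offspring phenotypes: 1/2 A, 1/4 B, 1/4 AB.
So P(type B) = 1/4.

1/4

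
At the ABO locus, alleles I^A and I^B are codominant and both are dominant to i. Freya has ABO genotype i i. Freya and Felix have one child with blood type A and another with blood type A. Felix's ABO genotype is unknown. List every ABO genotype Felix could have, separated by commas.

I^A I^A, I^A I^B, I^A i

For each candidate genotype of Felix, check whether crossing it with i i can produce every observed child phenotype.
  I^A I^A → possible child types {A} ✓
  I^A I^B → possible child types {A, B} ✓
  I^A i → possible child types {O, A} ✓
  I^B I^B → possible child types {B} ✗
  I^B i → possible child types {O, B} ✗
  i i → possible child types {O} ✗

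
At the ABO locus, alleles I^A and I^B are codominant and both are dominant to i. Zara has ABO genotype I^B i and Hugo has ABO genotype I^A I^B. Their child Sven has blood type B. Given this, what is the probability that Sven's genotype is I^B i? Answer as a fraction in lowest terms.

Cross I^B i × I^A I^B → 1/4 I^A I^B, 1/4 I^A i, 1/4 I^B I^B, 1/4 I^B i.
Type-B genotypes among offspring: I^B I^B (1/4), I^B i (1/4); total 1/2.
P(I^B i | type B) = (1/4) / (1/2) = 1/2.

1/2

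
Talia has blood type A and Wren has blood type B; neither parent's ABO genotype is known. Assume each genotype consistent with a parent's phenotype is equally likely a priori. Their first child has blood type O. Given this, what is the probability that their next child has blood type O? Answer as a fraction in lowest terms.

Possible genotypes: Talia ∈ {I^A I^A, I^A i}; Wren ∈ {I^B I^B, I^B i}.
Weight each parental genotype pair by prior × P(type-O child):
  I^A i × I^B i: posterior weight 1; P(next child type O) = 1/4.
Weighted sum = 1/4.

1/4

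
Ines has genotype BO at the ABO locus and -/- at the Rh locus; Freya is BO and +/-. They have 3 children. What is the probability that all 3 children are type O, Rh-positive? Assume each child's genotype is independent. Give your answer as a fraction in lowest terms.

ABO cross BO × BO → 1/4 O, 3/4 B.
Rh cross -/- × +/- → 1/2 Rh+, 1/2 Rh-; so P(type O, Rh-positive) = 1/4 × 1/2 = 1/8 per child.
All 3 independent: (1/8)^3 = 1/512.

1/512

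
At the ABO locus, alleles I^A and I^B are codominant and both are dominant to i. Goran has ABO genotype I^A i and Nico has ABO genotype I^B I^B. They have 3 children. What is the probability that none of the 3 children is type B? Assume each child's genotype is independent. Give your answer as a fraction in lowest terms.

1/8

ABO cross I^A i × I^B I^B → 1/2 B, 1/2 AB.
So P(type B) = 1/2 per child.
P(not type B) = 1/2 for one child; (1/2)^3 = 1/8.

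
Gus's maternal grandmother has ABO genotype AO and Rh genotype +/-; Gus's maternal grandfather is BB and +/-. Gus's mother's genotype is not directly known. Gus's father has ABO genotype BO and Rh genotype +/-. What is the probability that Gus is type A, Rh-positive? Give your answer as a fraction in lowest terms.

3/32

Gus's mother's ABO genotype from AO × BB: 1/2 AB, 1/2 BO.
Crossing each possibility with the father BO and summing P(type A): 1/2·1/4 + 1/2·0 = 1/8.
Similarly for Rh via the mother's Rh distribution: P(Rh+) = 3/4.
Independent loci: 1/8 × 3/4 = 3/32.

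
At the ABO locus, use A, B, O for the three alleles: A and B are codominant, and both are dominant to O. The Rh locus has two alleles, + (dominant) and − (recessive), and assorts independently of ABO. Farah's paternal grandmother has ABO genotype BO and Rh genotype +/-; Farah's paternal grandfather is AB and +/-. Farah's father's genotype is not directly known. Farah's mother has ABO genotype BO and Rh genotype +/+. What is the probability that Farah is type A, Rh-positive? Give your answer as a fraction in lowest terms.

Farah's father's ABO genotype from BO × AB: 1/4 AB, 1/4 AO, 1/4 BB, 1/4 BO.
Crossing each possibility with the mother BO and summing P(type A): 1/4·1/4 + 1/4·1/4 + 1/4·0 + 1/4·0 = 1/8.
Similarly for Rh via the father's Rh distribution: P(Rh+) = 1.
Independent loci: 1/8 × 1 = 1/8.

1/8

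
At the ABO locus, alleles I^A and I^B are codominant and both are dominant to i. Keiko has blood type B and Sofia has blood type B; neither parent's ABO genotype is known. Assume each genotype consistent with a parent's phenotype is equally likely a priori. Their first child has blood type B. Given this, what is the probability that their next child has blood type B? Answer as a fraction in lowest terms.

19/20

Possible genotypes: Keiko ∈ {I^B I^B, I^B i}; Sofia ∈ {I^B I^B, I^B i}.
Weight each parental genotype pair by prior × P(type-B child):
  I^B I^B × I^B I^B: posterior weight 4/15; P(next child type B) = 1.
  I^B I^B × I^B i: posterior weight 4/15; P(next child type B) = 1.
  I^B i × I^B I^B: posterior weight 4/15; P(next child type B) = 1.
  I^B i × I^B i: posterior weight 1/5; P(next child type B) = 3/4.
Weighted sum = 19/20.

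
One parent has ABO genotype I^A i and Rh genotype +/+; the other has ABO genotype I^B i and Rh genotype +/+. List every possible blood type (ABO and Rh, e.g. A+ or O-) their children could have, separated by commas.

O+, A+, B+, AB+

Gametes from I^A i × I^B i give offspring ABO genotypes I^A I^B, I^A i, I^B i, i i, i.e. phenotypes O, A, B, AB.
Rh cross +/+ × +/+ → phenotypes Rh+.
Combining independently: O+, A+, B+, AB+.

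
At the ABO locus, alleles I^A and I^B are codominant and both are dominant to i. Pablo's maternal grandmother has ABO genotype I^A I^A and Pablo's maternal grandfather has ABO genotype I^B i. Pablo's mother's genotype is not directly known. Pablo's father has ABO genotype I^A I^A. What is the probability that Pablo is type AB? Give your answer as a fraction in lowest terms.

1/4

Pablo's mother's ABO genotype from I^A I^A × I^B i: 1/2 I^A I^B, 1/2 I^A i.
Crossing each possibility with the father I^A I^A and summing P(type AB): 1/2·1/2 + 1/2·0 = 1/4.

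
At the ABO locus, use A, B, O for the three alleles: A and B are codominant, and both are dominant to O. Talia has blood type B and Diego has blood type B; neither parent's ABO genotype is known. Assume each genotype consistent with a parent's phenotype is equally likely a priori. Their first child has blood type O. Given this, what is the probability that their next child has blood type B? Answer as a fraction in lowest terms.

3/4

Possible genotypes: Talia ∈ {BB, BO}; Diego ∈ {BB, BO}.
Weight each parental genotype pair by prior × P(type-O child):
  BO × BO: posterior weight 1; P(next child type B) = 3/4.
Weighted sum = 3/4.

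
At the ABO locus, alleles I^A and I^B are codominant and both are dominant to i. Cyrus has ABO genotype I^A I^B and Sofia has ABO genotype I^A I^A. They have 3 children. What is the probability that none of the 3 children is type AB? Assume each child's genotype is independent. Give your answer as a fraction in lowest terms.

1/8

ABO cross I^A I^B × I^A I^A → 1/2 A, 1/2 AB.
So P(type AB) = 1/2 per child.
P(not type AB) = 1/2 for one child; (1/2)^3 = 1/8.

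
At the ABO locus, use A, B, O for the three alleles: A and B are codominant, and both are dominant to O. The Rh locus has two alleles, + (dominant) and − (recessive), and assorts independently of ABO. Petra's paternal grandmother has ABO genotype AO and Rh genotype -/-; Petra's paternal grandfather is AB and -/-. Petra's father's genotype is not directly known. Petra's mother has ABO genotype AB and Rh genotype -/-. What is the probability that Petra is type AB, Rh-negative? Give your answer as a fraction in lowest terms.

Petra's father's ABO genotype from AO × AB: 1/4 AA, 1/4 AB, 1/4 AO, 1/4 BO.
Crossing each possibility with the mother AB and summing P(type AB): 1/4·1/2 + 1/4·1/2 + 1/4·1/4 + 1/4·1/4 = 3/8.
Similarly for Rh via the father's Rh distribution: P(Rh-) = 1.
Independent loci: 3/8 × 1 = 3/8.

3/8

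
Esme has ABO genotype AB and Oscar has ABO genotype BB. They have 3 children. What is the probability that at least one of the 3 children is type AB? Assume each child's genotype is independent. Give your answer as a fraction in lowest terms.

7/8

ABO cross AB × BB → 1/2 B, 1/2 AB.
So P(type AB) = 1/2 per child.
P(none) = (1/2)^3 = 1/8; P(at least one) = 1 − 1/8 = 7/8.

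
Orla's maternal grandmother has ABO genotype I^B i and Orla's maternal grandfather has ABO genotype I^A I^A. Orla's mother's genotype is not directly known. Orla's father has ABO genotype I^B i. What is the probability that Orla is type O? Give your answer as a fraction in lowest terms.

Orla's mother's ABO genotype from I^B i × I^A I^A: 1/2 I^A I^B, 1/2 I^A i.
Crossing each possibility with the father I^B i and summing P(type O): 1/2·0 + 1/2·1/4 = 1/8.

1/8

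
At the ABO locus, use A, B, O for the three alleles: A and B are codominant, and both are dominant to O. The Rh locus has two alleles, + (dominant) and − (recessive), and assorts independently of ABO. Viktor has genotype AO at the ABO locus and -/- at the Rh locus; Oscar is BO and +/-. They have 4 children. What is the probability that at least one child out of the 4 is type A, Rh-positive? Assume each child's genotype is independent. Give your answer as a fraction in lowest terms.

1695/4096

ABO cross AO × BO → 1/4 O, 1/4 A, 1/4 B, 1/4 AB.
Rh cross -/- × +/- → 1/2 Rh+, 1/2 Rh-; so P(type A, Rh-positive) = 1/4 × 1/2 = 1/8 per child.
P(none) = (7/8)^4 = 2401/4096; P(at least one) = 1 − 2401/4096 = 1695/4096.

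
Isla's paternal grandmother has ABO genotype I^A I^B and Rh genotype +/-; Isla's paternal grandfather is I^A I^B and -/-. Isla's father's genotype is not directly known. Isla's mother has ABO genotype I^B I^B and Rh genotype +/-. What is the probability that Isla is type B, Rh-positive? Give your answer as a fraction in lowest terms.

5/16

Isla's father's ABO genotype from I^A I^B × I^A I^B: 1/4 I^A I^A, 1/2 I^A I^B, 1/4 I^B I^B.
Crossing each possibility with the mother I^B I^B and summing P(type B): 1/4·0 + 1/2·1/2 + 1/4·1 = 1/2.
Similarly for Rh via the father's Rh distribution: P(Rh+) = 5/8.
Independent loci: 1/2 × 5/8 = 5/16.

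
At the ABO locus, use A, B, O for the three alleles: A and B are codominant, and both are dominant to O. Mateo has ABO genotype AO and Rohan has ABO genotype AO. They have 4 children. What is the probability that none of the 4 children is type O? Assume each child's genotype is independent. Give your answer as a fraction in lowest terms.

ABO cross AO × AO → 1/4 O, 3/4 A.
So P(type O) = 1/4 per child.
P(not type O) = 3/4 for one child; (3/4)^4 = 81/256.

81/256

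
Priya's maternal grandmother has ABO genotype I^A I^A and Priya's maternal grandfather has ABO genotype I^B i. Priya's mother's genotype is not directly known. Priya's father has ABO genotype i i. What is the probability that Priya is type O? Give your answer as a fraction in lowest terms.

1/4

Priya's mother's ABO genotype from I^A I^A × I^B i: 1/2 I^A I^B, 1/2 I^A i.
Crossing each possibility with the father i i and summing P(type O): 1/2·0 + 1/2·1/2 = 1/4.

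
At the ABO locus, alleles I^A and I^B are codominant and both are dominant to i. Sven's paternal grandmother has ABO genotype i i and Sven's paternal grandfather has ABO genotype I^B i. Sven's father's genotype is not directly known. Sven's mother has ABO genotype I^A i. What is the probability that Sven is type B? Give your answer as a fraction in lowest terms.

1/8

Sven's father's ABO genotype from i i × I^B i: 1/2 I^B i, 1/2 i i.
Crossing each possibility with the mother I^A i and summing P(type B): 1/2·1/4 + 1/2·0 = 1/8.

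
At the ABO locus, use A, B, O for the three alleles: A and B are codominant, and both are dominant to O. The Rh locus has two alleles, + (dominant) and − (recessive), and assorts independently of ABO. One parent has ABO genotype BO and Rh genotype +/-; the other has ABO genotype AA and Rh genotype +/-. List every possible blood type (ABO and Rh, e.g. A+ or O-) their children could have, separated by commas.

Gametes from BO × AA give offspring ABO genotypes AB, AO, i.e. phenotypes A, AB.
Rh cross +/- × +/- → phenotypes Rh+, Rh-.
Combining independently: A+, A-, AB+, AB-.

A+, A-, AB+, AB-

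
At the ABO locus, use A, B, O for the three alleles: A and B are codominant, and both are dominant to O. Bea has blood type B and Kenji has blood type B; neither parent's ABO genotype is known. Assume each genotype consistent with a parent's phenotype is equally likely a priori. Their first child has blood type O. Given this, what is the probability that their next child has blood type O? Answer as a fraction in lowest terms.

1/4

Possible genotypes: Bea ∈ {BB, BO}; Kenji ∈ {BB, BO}.
Weight each parental genotype pair by prior × P(type-O child):
  BO × BO: posterior weight 1; P(next child type O) = 1/4.
Weighted sum = 1/4.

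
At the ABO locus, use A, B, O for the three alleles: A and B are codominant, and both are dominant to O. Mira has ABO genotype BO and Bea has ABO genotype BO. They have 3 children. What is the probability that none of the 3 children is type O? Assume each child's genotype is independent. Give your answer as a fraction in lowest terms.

ABO cross BO × BO → 1/4 O, 3/4 B.
So P(type O) = 1/4 per child.
P(not type O) = 3/4 for one child; (3/4)^3 = 27/64.

27/64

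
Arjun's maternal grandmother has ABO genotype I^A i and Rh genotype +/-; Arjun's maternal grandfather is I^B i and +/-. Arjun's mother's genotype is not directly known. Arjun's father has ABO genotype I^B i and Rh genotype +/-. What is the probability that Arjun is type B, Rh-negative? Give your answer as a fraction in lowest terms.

Arjun's mother's ABO genotype from I^A i × I^B i: 1/4 I^A I^B, 1/4 I^A i, 1/4 I^B i, 1/4 i i.
Crossing each possibility with the father I^B i and summing P(type B): 1/4·1/2 + 1/4·1/4 + 1/4·3/4 + 1/4·1/2 = 1/2.
Similarly for Rh via the mother's Rh distribution: P(Rh-) = 1/4.
Independent loci: 1/2 × 1/4 = 1/8.

1/8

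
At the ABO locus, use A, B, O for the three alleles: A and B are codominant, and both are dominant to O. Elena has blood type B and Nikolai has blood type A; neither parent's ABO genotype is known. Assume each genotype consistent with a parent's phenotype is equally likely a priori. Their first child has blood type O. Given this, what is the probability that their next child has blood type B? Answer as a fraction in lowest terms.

1/4

Possible genotypes: Elena ∈ {BB, BO}; Nikolai ∈ {AA, AO}.
Weight each parental genotype pair by prior × P(type-O child):
  BO × AO: posterior weight 1; P(next child type B) = 1/4.
Weighted sum = 1/4.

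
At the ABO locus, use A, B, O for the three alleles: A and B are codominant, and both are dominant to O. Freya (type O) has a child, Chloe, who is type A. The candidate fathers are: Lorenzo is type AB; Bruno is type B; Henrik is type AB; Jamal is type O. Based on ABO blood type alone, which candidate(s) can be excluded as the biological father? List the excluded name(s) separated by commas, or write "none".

Bruno, Jamal

A candidate is excluded only if no genotype consistent with his phenotype could produce a type A child with a type O mother.
Bruno (type B): no genotype consistent with that phenotype can produce a type-A child with a type-O mother.
Jamal (type O): no genotype consistent with that phenotype can produce a type-A child with a type-O mother.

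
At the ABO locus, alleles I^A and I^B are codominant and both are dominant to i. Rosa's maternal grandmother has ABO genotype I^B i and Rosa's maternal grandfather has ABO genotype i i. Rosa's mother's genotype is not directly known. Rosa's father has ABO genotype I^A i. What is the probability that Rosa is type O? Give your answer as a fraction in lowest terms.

Rosa's mother's ABO genotype from I^B i × i i: 1/2 I^B i, 1/2 i i.
Crossing each possibility with the father I^A i and summing P(type O): 1/2·1/4 + 1/2·1/2 = 3/8.

3/8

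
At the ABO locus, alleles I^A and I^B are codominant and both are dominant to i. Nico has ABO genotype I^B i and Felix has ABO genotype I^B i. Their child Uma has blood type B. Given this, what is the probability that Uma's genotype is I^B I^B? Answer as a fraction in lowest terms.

1/3

Cross I^B i × I^B i → 1/4 I^B I^B, 1/2 I^B i, 1/4 i i.
Type-B genotypes among offspring: I^B I^B (1/4), I^B i (1/2); total 3/4.
P(I^B I^B | type B) = (1/4) / (3/4) = 1/3.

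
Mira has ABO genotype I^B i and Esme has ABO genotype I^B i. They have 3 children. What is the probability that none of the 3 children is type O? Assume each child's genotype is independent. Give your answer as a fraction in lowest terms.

ABO cross I^B i × I^B i → 1/4 O, 3/4 B.
So P(type O) = 1/4 per child.
P(not type O) = 3/4 for one child; (3/4)^3 = 27/64.

27/64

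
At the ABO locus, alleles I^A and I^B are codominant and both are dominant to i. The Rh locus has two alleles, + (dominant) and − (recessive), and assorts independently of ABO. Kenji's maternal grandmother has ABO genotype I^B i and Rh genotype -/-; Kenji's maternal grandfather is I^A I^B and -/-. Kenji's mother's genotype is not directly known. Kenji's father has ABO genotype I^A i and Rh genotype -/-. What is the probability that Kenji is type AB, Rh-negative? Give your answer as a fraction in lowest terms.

Kenji's mother's ABO genotype from I^B i × I^A I^B: 1/4 I^A I^B, 1/4 I^A i, 1/4 I^B I^B, 1/4 I^B i.
Crossing each possibility with the father I^A i and summing P(type AB): 1/4·1/4 + 1/4·0 + 1/4·1/2 + 1/4·1/4 = 1/4.
Similarly for Rh via the mother's Rh distribution: P(Rh-) = 1.
Independent loci: 1/4 × 1 = 1/4.

1/4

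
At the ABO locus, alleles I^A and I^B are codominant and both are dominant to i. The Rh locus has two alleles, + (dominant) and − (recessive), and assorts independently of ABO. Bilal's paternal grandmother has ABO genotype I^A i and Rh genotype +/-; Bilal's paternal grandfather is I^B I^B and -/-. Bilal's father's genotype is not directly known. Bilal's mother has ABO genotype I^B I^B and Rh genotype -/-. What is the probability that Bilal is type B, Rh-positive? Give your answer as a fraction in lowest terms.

3/16

Bilal's father's ABO genotype from I^A i × I^B I^B: 1/2 I^A I^B, 1/2 I^B i.
Crossing each possibility with the mother I^B I^B and summing P(type B): 1/2·1/2 + 1/2·1 = 3/4.
Similarly for Rh via the father's Rh distribution: P(Rh+) = 1/4.
Independent loci: 3/4 × 1/4 = 3/16.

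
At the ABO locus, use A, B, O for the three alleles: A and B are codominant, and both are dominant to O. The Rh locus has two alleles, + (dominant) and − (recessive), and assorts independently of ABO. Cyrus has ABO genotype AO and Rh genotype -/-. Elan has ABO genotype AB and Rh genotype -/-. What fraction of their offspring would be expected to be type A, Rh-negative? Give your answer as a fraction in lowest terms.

1/2

ABO cross AO × AB → offspring phenotypes: 1/2 A, 1/4 B, 1/4 AB.
Rh cross -/- × -/- → 1 Rh-.
Independent loci: P(type A, Rh-negative) = 1/2 × 1 = 1/2.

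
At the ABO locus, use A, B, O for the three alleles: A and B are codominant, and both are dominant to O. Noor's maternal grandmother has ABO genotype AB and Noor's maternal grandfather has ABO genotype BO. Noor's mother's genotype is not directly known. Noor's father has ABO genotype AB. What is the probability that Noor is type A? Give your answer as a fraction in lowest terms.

Noor's mother's ABO genotype from AB × BO: 1/4 AB, 1/4 AO, 1/4 BB, 1/4 BO.
Crossing each possibility with the father AB and summing P(type A): 1/4·1/4 + 1/4·1/2 + 1/4·0 + 1/4·1/4 = 1/4.

1/4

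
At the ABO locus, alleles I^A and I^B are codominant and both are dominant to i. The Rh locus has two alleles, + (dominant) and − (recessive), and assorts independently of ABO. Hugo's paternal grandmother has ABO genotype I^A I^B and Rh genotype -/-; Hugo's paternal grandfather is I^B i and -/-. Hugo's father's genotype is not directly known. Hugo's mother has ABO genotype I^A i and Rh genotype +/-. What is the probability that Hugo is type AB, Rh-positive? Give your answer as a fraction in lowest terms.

1/8

Hugo's father's ABO genotype from I^A I^B × I^B i: 1/4 I^A I^B, 1/4 I^A i, 1/4 I^B I^B, 1/4 I^B i.
Crossing each possibility with the mother I^A i and summing P(type AB): 1/4·1/4 + 1/4·0 + 1/4·1/2 + 1/4·1/4 = 1/4.
Similarly for Rh via the father's Rh distribution: P(Rh+) = 1/2.
Independent loci: 1/4 × 1/2 = 1/8.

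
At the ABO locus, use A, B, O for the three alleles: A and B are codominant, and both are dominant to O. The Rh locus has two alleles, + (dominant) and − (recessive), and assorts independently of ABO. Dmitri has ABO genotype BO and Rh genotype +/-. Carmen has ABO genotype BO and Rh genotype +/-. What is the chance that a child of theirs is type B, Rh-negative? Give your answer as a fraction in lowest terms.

ABO cross BO × BO → offspring phenotypes: 1/4 O, 3/4 B.
Rh cross +/- × +/- → 3/4 Rh+, 1/4 Rh-.
Independent loci: P(type B, Rh-negative) = 3/4 × 1/4 = 3/16.

3/16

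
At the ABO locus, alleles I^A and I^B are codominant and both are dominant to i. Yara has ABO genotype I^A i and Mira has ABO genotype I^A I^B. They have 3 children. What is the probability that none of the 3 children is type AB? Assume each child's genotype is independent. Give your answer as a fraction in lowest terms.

ABO cross I^A i × I^A I^B → 1/2 A, 1/4 B, 1/4 AB.
So P(type AB) = 1/4 per child.
P(not type AB) = 3/4 for one child; (3/4)^3 = 27/64.

27/64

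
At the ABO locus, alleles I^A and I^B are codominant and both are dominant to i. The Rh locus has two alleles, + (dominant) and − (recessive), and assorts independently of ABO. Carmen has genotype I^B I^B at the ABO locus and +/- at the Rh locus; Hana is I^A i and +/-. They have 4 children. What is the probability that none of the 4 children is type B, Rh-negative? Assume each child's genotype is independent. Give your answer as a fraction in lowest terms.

2401/4096

ABO cross I^B I^B × I^A i → 1/2 B, 1/2 AB.
Rh cross +/- × +/- → 3/4 Rh+, 1/4 Rh-; so P(type B, Rh-negative) = 1/2 × 1/4 = 1/8 per child.
P(not type B, Rh-negative) = 7/8 for one child; (7/8)^4 = 2401/4096.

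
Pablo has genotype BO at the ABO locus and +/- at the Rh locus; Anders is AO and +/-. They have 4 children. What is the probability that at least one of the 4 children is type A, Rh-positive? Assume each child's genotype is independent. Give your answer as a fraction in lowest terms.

36975/65536

ABO cross BO × AO → 1/4 O, 1/4 A, 1/4 B, 1/4 AB.
Rh cross +/- × +/- → 3/4 Rh+, 1/4 Rh-; so P(type A, Rh-positive) = 1/4 × 3/4 = 3/16 per child.
P(none) = (13/16)^4 = 28561/65536; P(at least one) = 1 − 28561/65536 = 36975/65536.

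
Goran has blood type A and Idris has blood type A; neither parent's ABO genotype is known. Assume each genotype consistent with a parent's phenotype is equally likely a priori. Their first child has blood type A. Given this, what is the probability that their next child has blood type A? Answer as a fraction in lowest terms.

Possible genotypes: Goran ∈ {I^A I^A, I^A i}; Idris ∈ {I^A I^A, I^A i}.
Weight each parental genotype pair by prior × P(type-A child):
  I^A I^A × I^A I^A: posterior weight 4/15; P(next child type A) = 1.
  I^A I^A × I^A i: posterior weight 4/15; P(next child type A) = 1.
  I^A i × I^A I^A: posterior weight 4/15; P(next child type A) = 1.
  I^A i × I^A i: posterior weight 1/5; P(next child type A) = 3/4.
Weighted sum = 19/20.

19/20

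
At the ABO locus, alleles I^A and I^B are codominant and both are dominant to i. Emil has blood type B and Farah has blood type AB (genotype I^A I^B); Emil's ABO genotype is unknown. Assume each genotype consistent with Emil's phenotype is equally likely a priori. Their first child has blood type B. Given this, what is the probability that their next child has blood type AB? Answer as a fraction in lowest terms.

Possible genotypes: Emil ∈ {I^B I^B, I^B i}; Farah ∈ {I^A I^B}.
Weight each parental genotype pair by prior × P(type-B child):
  I^B I^B × I^A I^B: posterior weight 1/2; P(next child type AB) = 1/2.
  I^B i × I^A I^B: posterior weight 1/2; P(next child type AB) = 1/4.
Weighted sum = 3/8.

3/8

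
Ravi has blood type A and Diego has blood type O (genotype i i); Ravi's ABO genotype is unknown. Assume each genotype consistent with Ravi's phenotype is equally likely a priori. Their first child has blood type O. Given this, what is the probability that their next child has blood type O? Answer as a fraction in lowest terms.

1/2

Possible genotypes: Ravi ∈ {I^A I^A, I^A i}; Diego ∈ {i i}.
Weight each parental genotype pair by prior × P(type-O child):
  I^A i × i i: posterior weight 1; P(next child type O) = 1/2.
Weighted sum = 1/2.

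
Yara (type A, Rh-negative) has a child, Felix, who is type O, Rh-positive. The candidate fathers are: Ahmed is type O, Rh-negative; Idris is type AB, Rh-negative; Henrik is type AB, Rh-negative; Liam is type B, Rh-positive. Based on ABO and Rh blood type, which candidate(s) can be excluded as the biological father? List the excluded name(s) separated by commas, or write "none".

Ahmed, Idris, Henrik

A candidate is excluded only if no genotype consistent with his phenotype could produce a type O, Rh-positive child with a type A, Rh-negative mother.
Ahmed (type O, Rh-): no genotype consistent with that phenotype can produce a type-O Rh+ child with a type-A mother.
Idris (type AB, Rh-): no genotype consistent with that phenotype can produce a type-O Rh+ child with a type-A mother.
Henrik (type AB, Rh-): no genotype consistent with that phenotype can produce a type-O Rh+ child with a type-A mother.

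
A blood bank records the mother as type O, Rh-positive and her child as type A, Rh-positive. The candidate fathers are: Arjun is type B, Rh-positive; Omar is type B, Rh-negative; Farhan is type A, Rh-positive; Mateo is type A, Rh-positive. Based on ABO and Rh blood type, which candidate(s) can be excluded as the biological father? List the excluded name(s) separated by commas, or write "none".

A candidate is excluded only if no genotype consistent with his phenotype could produce a type A, Rh-positive child with a type O, Rh-positive mother.
Arjun (type B, Rh+): no genotype consistent with that phenotype can produce a type-A Rh+ child with a type-O mother.
Omar (type B, Rh-): no genotype consistent with that phenotype can produce a type-A Rh+ child with a type-O mother.

Arjun, Omar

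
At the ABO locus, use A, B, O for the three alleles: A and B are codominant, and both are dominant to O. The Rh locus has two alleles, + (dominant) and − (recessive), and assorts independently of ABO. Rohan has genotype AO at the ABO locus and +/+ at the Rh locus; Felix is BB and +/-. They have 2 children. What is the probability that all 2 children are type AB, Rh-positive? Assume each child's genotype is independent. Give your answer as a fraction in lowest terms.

1/4

ABO cross AO × BB → 1/2 B, 1/2 AB.
Rh cross +/+ × +/- → 1 Rh+; so P(type AB, Rh-positive) = 1/2 × 1 = 1/2 per child.
All 2 independent: (1/2)^2 = 1/4.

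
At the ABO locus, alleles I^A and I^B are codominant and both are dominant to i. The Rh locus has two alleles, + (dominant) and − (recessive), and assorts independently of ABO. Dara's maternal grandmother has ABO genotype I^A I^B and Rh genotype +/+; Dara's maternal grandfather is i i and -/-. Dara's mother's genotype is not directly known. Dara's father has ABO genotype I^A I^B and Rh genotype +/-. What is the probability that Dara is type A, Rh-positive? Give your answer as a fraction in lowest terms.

Dara's mother's ABO genotype from I^A I^B × i i: 1/2 I^A i, 1/2 I^B i.
Crossing each possibility with the father I^A I^B and summing P(type A): 1/2·1/2 + 1/2·1/4 = 3/8.
Similarly for Rh via the mother's Rh distribution: P(Rh+) = 3/4.
Independent loci: 3/8 × 3/4 = 9/32.

9/32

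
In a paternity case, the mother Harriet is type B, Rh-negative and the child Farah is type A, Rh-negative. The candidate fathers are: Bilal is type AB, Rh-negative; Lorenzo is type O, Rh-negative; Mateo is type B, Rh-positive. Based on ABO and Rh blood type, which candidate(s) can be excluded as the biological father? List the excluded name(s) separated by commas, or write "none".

A candidate is excluded only if no genotype consistent with his phenotype could produce a type A, Rh-negative child with a type B, Rh-negative mother.
Lorenzo (type O, Rh-): no genotype consistent with that phenotype can produce a type-A Rh- child with a type-B mother.
Mateo (type B, Rh+): no genotype consistent with that phenotype can produce a type-A Rh- child with a type-B mother.

Lorenzo, Mateo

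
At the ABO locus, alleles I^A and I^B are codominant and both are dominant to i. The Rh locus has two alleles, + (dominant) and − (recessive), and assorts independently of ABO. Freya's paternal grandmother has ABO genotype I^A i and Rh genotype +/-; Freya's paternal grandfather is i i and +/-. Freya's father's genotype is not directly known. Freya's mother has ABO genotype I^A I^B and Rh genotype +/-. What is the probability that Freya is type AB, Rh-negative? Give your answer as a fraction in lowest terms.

Freya's father's ABO genotype from I^A i × i i: 1/2 I^A i, 1/2 i i.
Crossing each possibility with the mother I^A I^B and summing P(type AB): 1/2·1/4 + 1/2·0 = 1/8.
Similarly for Rh via the father's Rh distribution: P(Rh-) = 1/4.
Independent loci: 1/8 × 1/4 = 1/32.

1/32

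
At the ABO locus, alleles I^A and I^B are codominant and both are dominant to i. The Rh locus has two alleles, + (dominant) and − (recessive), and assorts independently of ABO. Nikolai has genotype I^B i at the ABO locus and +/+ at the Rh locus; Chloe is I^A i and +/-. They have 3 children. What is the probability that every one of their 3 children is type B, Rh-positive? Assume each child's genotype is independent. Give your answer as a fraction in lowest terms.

ABO cross I^B i × I^A i → 1/4 O, 1/4 A, 1/4 B, 1/4 AB.
Rh cross +/+ × +/- → 1 Rh+; so P(type B, Rh-positive) = 1/4 × 1 = 1/4 per child.
All 3 independent: (1/4)^3 = 1/64.

1/64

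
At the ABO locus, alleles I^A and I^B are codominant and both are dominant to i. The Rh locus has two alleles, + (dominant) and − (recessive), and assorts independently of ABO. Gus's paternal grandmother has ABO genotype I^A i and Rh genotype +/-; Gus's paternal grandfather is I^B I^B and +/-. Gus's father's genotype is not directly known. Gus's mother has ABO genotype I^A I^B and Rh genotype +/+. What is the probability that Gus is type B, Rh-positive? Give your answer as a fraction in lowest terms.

Gus's father's ABO genotype from I^A i × I^B I^B: 1/2 I^A I^B, 1/2 I^B i.
Crossing each possibility with the mother I^A I^B and summing P(type B): 1/2·1/4 + 1/2·1/2 = 3/8.
Similarly for Rh via the father's Rh distribution: P(Rh+) = 1.
Independent loci: 3/8 × 1 = 3/8.

3/8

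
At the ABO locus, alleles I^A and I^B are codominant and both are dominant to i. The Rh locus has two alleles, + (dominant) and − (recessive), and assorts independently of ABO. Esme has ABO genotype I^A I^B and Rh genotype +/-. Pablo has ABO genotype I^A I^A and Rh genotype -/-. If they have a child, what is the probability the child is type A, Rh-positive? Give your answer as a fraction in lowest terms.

1/4

ABO cross I^A I^B × I^A I^A → offspring phenotypes: 1/2 A, 1/2 AB.
Rh cross +/- × -/- → 1/2 Rh+, 1/2 Rh-.
Independent loci: P(type A, Rh-positive) = 1/2 × 1/2 = 1/4.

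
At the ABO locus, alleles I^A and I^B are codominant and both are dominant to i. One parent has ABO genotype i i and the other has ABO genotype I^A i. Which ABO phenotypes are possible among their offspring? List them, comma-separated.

O, A

Gametes from i i × I^A i give offspring ABO genotypes I^A i, i i, i.e. phenotypes O, A.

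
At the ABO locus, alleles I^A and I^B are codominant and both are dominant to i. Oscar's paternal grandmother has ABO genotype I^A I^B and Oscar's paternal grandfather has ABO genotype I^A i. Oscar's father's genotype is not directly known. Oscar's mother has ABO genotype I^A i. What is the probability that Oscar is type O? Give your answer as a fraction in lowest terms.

Oscar's father's ABO genotype from I^A I^B × I^A i: 1/4 I^A I^A, 1/4 I^A I^B, 1/4 I^A i, 1/4 I^B i.
Crossing each possibility with the mother I^A i and summing P(type O): 1/4·0 + 1/4·0 + 1/4·1/4 + 1/4·1/4 = 1/8.

1/8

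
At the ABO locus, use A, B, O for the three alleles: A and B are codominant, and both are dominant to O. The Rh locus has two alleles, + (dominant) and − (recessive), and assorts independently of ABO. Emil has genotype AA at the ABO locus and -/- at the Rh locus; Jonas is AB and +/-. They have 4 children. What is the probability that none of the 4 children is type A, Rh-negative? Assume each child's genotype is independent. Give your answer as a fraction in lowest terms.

81/256

ABO cross AA × AB → 1/2 A, 1/2 AB.
Rh cross -/- × +/- → 1/2 Rh+, 1/2 Rh-; so P(type A, Rh-negative) = 1/2 × 1/2 = 1/4 per child.
P(not type A, Rh-negative) = 3/4 for one child; (3/4)^4 = 81/256.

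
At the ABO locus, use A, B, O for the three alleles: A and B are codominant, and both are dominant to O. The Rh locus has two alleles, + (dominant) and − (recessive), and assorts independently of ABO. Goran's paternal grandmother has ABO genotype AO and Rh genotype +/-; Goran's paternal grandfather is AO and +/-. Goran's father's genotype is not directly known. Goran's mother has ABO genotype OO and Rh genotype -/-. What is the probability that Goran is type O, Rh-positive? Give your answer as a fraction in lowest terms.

1/4

Goran's father's ABO genotype from AO × AO: 1/4 AA, 1/2 AO, 1/4 OO.
Crossing each possibility with the mother OO and summing P(type O): 1/4·0 + 1/2·1/2 + 1/4·1 = 1/2.
Similarly for Rh via the father's Rh distribution: P(Rh+) = 1/2.
Independent loci: 1/2 × 1/2 = 1/4.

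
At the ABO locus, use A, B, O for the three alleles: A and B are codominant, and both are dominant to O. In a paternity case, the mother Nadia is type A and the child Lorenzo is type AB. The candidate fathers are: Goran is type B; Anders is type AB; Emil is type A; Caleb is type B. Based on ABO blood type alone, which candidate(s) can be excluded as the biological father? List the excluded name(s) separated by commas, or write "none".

Emil

A candidate is excluded only if no genotype consistent with his phenotype could produce a type AB child with a type A mother.
Emil (type A): no genotype consistent with that phenotype can produce a type-AB child with a type-A mother.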